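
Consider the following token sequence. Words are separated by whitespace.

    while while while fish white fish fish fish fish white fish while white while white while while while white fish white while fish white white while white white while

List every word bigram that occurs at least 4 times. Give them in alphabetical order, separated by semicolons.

Bigram counts meeting the condition (at least 4 times):
  fish white: 4
  while while: 4
  while white: 4
  white while: 5

fish white; while while; while white; white while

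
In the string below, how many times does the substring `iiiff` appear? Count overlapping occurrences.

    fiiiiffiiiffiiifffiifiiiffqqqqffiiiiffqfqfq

Sliding a length-5 window over the 43 characters (39 positions):
  position 3–7: iiiff
  position 8–12: iiiff
  position 13–17: iiiff
  position 22–26: iiiff
  position 34–38: iiiff

5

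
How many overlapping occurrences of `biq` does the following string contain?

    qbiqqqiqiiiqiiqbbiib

1

Sliding a length-3 window over the 20 characters (18 positions):
  position 2–4: biq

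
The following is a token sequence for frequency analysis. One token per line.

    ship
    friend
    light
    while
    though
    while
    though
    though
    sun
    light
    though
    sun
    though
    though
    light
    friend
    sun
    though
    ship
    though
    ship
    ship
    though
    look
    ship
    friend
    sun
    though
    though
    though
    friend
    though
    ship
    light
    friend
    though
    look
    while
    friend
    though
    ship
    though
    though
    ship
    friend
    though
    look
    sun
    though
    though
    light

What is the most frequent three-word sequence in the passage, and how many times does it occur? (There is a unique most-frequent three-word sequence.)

Trigram frequencies (highest first):
  sun though though: 3
  though though light: 2
  friend sun though: 2
  though ship though: 2
  friend though ship: 2
  friend though look: 2
  … (36 more, each ≤ 1)

"sun though though", 3 times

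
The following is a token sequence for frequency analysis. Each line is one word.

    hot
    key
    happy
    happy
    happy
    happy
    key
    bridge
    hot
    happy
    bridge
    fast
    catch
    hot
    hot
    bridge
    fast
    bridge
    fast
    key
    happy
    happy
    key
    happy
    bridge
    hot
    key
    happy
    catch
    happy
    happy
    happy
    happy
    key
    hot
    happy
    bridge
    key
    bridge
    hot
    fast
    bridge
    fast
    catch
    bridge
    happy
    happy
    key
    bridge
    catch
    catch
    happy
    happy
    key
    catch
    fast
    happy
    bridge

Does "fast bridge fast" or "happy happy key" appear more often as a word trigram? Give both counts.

"fast bridge fast": 2 occurrences
"happy happy key": 5 occurrences

"happy happy key" (5 vs 2)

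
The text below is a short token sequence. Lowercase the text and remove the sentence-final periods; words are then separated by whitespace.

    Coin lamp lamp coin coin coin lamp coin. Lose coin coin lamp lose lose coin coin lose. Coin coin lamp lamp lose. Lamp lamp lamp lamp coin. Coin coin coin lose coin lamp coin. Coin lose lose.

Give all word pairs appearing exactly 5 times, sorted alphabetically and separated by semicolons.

Bigram counts meeting the condition (exactly 5 times):
  coin lamp: 5
  lamp lamp: 5

coin lamp; lamp lamp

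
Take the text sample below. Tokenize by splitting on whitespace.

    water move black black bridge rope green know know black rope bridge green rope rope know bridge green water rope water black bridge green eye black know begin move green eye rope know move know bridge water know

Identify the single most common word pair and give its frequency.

"bridge green", 3 times

Bigram frequencies (highest first):
  bridge green: 3
  black bridge: 2
  rope know: 2
  know bridge: 2
  green eye: 2
  water move: 1
  … (25 more, each ≤ 1)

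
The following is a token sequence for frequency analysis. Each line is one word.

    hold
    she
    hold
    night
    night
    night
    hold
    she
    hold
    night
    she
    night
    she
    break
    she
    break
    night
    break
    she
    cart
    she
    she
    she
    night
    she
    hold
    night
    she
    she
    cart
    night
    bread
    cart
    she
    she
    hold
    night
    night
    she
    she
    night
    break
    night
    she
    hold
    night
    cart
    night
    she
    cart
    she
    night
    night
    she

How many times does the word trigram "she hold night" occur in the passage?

5

Scanning the 52 overlapping trigram windows for "she hold night":
  position 2–4: she hold night
  position 8–10: she hold night
  position 25–27: she hold night
  position 35–37: she hold night
  position 44–46: she hold night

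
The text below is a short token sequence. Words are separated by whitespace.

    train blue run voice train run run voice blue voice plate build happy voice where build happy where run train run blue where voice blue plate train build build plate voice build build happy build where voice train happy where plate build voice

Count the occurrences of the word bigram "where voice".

2

Scanning the 42 overlapping bigram windows for "where voice":
  position 23–24: where voice
  position 36–37: where voice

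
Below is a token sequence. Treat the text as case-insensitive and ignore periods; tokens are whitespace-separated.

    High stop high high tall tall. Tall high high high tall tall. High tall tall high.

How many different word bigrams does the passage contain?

16 tokens → 15 bigram windows in total.
Repeated bigrams (each contributes count−1 duplicates):
  tall tall: 4
  high high: 3
  high tall: 3
  tall high: 3
9 duplicate windows → 15 − 9 = 6 distinct.

6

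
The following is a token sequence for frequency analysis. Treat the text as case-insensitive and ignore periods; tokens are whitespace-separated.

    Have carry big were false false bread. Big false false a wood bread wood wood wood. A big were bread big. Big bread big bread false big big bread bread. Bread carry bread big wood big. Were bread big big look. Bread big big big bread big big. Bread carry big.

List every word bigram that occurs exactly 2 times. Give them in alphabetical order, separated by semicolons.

Bigram counts meeting the condition (exactly 2 times):
  bread bread: 2
  bread carry: 2
  carry big: 2
  false false: 2
  were bread: 2
  wood wood: 2

bread bread; bread carry; carry big; false false; were bread; wood wood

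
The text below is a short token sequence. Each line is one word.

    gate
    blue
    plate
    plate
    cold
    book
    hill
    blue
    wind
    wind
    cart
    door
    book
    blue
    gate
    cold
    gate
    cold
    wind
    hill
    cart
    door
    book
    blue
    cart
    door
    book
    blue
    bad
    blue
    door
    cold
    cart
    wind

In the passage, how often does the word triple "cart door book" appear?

Scanning the 32 overlapping trigram windows for "cart door book":
  position 11–13: cart door book
  position 21–23: cart door book
  position 25–27: cart door book

3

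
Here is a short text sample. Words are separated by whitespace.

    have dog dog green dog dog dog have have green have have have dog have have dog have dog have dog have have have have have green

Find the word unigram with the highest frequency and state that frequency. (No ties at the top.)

Unigram frequencies (highest first):
  have: 15
  dog: 9
  green: 3

"have", 15 times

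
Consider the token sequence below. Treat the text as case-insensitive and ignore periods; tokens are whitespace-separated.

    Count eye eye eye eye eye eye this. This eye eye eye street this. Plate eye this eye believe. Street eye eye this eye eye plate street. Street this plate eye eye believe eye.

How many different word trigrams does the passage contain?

23

34 tokens → 32 trigram windows in total.
Repeated trigrams (each contributes count−1 duplicates):
  eye eye eye: 5
  eye eye this: 2
  eye this eye: 2
  street this plate: 2
  this eye eye: 2
  this plate eye: 2
9 duplicate windows → 32 − 9 = 23 distinct.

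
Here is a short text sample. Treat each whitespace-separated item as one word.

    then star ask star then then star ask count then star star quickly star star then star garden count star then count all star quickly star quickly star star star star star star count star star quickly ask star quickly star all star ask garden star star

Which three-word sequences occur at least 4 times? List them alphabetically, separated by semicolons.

star quickly star; star star star

Trigram counts meeting the condition (at least 4 times):
  star quickly star: 4
  star star star: 4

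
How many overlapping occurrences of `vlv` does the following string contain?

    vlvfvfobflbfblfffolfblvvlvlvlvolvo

Sliding a length-3 window over the 34 characters (32 positions):
  position 1–3: vlv
  position 24–26: vlv
  position 26–28: vlv
  position 28–30: vlv

4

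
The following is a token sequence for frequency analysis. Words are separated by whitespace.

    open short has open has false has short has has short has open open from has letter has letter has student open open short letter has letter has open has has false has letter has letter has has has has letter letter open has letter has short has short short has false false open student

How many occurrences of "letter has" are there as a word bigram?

7

Scanning the 54 overlapping bigram windows for "letter has":
  position 17–18: letter has
  position 19–20: letter has
  position 25–26: letter has
  position 27–28: letter has
  position 34–35: letter has
  position 36–37: letter has
  position 45–46: letter has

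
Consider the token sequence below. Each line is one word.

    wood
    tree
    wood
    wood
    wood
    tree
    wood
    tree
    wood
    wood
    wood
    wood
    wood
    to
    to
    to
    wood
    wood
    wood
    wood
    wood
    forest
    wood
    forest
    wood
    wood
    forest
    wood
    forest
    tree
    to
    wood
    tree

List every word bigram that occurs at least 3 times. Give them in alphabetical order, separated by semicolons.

Bigram counts meeting the condition (at least 3 times):
  forest wood: 3
  tree wood: 3
  wood forest: 4
  wood tree: 4
  wood wood: 11

forest wood; tree wood; wood forest; wood tree; wood wood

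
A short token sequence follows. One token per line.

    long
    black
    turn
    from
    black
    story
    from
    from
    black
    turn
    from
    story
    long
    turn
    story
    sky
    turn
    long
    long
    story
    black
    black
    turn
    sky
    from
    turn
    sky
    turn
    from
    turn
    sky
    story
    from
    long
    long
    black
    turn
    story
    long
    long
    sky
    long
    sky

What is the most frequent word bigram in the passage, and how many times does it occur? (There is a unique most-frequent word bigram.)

"black turn", 4 times

Bigram frequencies (highest first):
  black turn: 4
  turn from: 3
  long long: 3
  turn sky: 3
  long black: 2
  from black: 2
  … (19 more, each ≤ 2)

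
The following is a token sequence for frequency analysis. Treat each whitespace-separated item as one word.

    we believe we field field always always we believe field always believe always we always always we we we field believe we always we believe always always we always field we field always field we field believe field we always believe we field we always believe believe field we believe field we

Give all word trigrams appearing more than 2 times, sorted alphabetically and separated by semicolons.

always always we; believe field we

Trigram counts meeting the condition (more than 2 times):
  always always we: 3
  believe field we: 3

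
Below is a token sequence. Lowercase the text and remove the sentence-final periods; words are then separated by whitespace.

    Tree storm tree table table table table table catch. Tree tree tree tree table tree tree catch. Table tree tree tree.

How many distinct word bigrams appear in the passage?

10

21 tokens → 20 bigram windows in total.
Repeated bigrams (each contributes count−1 duplicates):
  tree tree: 6
  table table: 4
  table tree: 2
  tree table: 2
10 duplicate windows → 20 − 10 = 10 distinct.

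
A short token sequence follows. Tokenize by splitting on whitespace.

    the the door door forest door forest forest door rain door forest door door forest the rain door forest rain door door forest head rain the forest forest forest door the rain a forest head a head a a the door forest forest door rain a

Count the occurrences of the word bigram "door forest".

Scanning the 45 overlapping bigram windows for "door forest":
  position 4–5: door forest
  position 6–7: door forest
  position 11–12: door forest
  position 14–15: door forest
  position 18–19: door forest
  position 22–23: door forest
  position 41–42: door forest

7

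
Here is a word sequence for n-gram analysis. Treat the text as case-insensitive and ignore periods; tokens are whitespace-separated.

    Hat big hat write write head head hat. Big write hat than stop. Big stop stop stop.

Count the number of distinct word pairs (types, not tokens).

14

17 tokens → 16 bigram windows in total.
Repeated bigrams (each contributes count−1 duplicates):
  hat big: 2
  stop stop: 2
2 duplicate windows → 16 − 2 = 14 distinct.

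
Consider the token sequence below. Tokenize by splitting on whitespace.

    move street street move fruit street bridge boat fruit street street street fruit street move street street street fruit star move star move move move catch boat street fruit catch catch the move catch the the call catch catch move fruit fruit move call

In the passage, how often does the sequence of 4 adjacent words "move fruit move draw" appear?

0

Scanning the 41 overlapping 4-gram windows for "move fruit move draw":
  (none found)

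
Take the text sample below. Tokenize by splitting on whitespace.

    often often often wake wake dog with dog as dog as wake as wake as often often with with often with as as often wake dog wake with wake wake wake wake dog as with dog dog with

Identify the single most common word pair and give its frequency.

Bigram frequencies (highest first):
  wake wake: 4
  often often: 3
  wake dog: 3
  dog as: 3
  often wake: 2
  dog with: 2
  … (15 more, each ≤ 2)

"wake wake", 4 times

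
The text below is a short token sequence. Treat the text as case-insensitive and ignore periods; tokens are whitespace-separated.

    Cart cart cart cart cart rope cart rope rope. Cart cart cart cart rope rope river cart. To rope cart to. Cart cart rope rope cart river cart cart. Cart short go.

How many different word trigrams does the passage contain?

32 tokens → 30 trigram windows in total.
Repeated trigrams (each contributes count−1 duplicates):
  cart cart cart: 6
  cart cart rope: 3
  cart rope rope: 3
  rope rope cart: 2
10 duplicate windows → 30 − 10 = 20 distinct.

20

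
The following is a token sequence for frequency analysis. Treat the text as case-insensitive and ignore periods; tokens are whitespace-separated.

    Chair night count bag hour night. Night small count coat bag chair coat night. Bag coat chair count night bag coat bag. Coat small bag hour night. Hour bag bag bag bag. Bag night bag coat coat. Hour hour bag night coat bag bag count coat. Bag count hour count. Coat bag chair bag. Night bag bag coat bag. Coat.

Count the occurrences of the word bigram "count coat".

Scanning the 59 overlapping bigram windows for "count coat":
  position 9–10: count coat
  position 45–46: count coat
  position 50–51: count coat

3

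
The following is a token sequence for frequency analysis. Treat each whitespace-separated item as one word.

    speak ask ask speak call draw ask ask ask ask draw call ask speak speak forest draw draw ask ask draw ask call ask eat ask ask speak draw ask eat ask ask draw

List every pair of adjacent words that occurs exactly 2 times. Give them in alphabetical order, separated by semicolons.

ask eat; call ask; eat ask

Bigram counts meeting the condition (exactly 2 times):
  ask eat: 2
  call ask: 2
  eat ask: 2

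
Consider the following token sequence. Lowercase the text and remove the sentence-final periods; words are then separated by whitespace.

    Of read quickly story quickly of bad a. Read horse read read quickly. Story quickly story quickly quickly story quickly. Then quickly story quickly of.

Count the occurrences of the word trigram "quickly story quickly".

Scanning the 23 overlapping trigram windows for "quickly story quickly":
  position 3–5: quickly story quickly
  position 13–15: quickly story quickly
  position 15–17: quickly story quickly
  position 18–20: quickly story quickly
  position 22–24: quickly story quickly

5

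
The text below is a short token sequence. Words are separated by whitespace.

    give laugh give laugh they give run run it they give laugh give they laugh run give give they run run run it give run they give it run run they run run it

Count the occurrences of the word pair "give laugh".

3

Scanning the 33 overlapping bigram windows for "give laugh":
  position 1–2: give laugh
  position 3–4: give laugh
  position 11–12: give laugh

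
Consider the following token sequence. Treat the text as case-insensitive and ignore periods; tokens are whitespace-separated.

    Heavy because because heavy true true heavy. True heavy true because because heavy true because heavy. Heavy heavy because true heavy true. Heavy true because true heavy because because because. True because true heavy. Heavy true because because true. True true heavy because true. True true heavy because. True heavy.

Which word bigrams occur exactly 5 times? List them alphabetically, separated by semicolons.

because because; heavy because; true because; true true

Bigram counts meeting the condition (exactly 5 times):
  because because: 5
  heavy because: 5
  true because: 5
  true true: 5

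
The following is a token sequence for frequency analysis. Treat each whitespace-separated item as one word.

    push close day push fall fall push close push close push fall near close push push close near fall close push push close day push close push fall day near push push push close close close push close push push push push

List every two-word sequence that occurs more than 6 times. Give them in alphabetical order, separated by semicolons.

close push; push close; push push

Bigram counts meeting the condition (more than 6 times):
  close push: 7
  push close: 8
  push push: 7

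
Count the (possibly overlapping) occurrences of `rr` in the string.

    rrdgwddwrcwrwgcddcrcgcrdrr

Sliding a length-2 window over the 26 characters (25 positions):
  position 1–2: rr
  position 25–26: rr

2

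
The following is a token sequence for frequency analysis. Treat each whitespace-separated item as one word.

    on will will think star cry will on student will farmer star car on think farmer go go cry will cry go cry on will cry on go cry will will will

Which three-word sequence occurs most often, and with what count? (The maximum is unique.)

"go cry will", 2 times

Trigram frequencies (highest first):
  go cry will: 2
  on will will: 1
  will will think: 1
  will think star: 1
  think star cry: 1
  star cry will: 1
  … (23 more, each ≤ 1)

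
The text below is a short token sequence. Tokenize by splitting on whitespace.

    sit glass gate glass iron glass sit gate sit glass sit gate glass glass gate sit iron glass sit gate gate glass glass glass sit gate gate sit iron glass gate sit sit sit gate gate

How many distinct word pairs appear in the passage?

36 tokens → 35 bigram windows in total.
Repeated bigrams (each contributes count−1 duplicates):
  sit gate: 5
  gate sit: 4
  glass sit: 4
  gate gate: 3
  gate glass: 3
  glass gate: 3
  glass glass: 3
  iron glass: 3
  … (3 more repeated)
23 duplicate windows → 35 − 23 = 12 distinct.

12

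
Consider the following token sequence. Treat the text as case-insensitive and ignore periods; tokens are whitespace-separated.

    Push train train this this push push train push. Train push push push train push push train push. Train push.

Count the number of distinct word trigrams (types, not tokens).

20 tokens → 18 trigram windows in total.
Repeated trigrams (each contributes count−1 duplicates):
  push train push: 5
  push push train: 3
  train push push: 2
  train push train: 2
8 duplicate windows → 18 − 8 = 10 distinct.

10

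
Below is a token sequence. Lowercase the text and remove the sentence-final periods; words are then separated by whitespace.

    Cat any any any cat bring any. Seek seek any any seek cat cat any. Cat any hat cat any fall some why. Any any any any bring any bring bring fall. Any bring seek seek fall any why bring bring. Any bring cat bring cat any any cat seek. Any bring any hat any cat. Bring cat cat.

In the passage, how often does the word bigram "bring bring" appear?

2

Scanning the 58 overlapping bigram windows for "bring bring":
  position 30–31: bring bring
  position 40–41: bring bring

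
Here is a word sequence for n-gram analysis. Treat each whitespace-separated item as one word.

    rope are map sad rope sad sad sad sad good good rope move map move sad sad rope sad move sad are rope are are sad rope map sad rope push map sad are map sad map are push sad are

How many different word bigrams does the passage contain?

25

41 tokens → 40 bigram windows in total.
Repeated bigrams (each contributes count−1 duplicates):
  map sad: 4
  sad rope: 4
  sad sad: 4
  sad are: 3
  are map: 2
  move sad: 2
  rope are: 2
  rope sad: 2
15 duplicate windows → 40 − 15 = 25 distinct.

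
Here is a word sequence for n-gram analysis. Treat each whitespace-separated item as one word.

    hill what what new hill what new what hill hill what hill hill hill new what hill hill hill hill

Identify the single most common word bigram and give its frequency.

Bigram frequencies (highest first):
  hill hill: 6
  hill what: 3
  what hill: 3
  what new: 2
  new what: 2
  what what: 1
  … (2 more, each ≤ 1)

"hill hill", 6 times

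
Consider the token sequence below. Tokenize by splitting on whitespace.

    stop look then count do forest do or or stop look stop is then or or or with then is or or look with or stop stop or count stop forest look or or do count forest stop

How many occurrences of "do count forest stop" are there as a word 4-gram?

1

Scanning the 35 overlapping 4-gram windows for "do count forest stop":
  position 35–38: do count forest stop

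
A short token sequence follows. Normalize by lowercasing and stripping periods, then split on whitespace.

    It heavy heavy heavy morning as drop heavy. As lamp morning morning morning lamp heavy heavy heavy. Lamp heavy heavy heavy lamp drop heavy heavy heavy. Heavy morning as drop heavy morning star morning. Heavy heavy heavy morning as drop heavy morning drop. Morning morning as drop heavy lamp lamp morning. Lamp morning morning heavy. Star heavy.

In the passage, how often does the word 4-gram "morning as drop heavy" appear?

Scanning the 54 overlapping 4-gram windows for "morning as drop heavy":
  position 5–8: morning as drop heavy
  position 28–31: morning as drop heavy
  position 38–41: morning as drop heavy
  position 45–48: morning as drop heavy

4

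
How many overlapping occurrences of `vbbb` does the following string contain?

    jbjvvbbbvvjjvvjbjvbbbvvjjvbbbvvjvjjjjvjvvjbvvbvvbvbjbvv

3

Sliding a length-4 window over the 55 characters (52 positions):
  position 5–8: vbbb
  position 18–21: vbbb
  position 26–29: vbbb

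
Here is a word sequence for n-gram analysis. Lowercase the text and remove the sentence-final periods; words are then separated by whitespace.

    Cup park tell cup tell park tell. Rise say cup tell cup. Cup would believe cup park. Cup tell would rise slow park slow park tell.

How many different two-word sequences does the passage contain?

18

26 tokens → 25 bigram windows in total.
Repeated bigrams (each contributes count−1 duplicates):
  cup tell: 3
  park tell: 3
  cup park: 2
  slow park: 2
  tell cup: 2
7 duplicate windows → 25 − 7 = 18 distinct.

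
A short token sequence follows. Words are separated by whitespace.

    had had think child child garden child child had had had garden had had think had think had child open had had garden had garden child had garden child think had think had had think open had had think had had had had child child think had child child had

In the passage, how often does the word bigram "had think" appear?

6

Scanning the 49 overlapping bigram windows for "had think":
  position 2–3: had think
  position 14–15: had think
  position 16–17: had think
  position 31–32: had think
  position 34–35: had think
  position 38–39: had think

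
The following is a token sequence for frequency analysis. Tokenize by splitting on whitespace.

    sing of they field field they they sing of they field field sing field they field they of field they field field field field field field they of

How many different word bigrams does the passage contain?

11

28 tokens → 27 bigram windows in total.
Repeated bigrams (each contributes count−1 duplicates):
  field field: 7
  field they: 5
  they field: 4
  of they: 2
  sing of: 2
  they of: 2
16 duplicate windows → 27 − 16 = 11 distinct.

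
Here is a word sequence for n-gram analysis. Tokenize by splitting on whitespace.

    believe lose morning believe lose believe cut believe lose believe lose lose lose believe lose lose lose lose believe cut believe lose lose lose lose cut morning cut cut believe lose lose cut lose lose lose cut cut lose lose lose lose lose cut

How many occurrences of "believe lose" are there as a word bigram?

7

Scanning the 43 overlapping bigram windows for "believe lose":
  position 1–2: believe lose
  position 4–5: believe lose
  position 8–9: believe lose
  position 10–11: believe lose
  position 14–15: believe lose
  position 21–22: believe lose
  position 30–31: believe lose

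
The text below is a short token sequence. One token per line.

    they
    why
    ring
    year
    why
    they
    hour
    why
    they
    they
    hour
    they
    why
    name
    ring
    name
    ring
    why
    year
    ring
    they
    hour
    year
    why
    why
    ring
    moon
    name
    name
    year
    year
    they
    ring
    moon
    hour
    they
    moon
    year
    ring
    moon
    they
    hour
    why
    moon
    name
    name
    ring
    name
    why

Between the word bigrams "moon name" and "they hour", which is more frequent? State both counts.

"moon name": 2 occurrences
"they hour": 4 occurrences

"they hour" (4 vs 2)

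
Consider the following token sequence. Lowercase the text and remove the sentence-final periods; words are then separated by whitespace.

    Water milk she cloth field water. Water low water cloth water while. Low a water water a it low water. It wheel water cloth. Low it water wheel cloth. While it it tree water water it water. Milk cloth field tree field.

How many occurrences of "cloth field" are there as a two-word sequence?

2

Scanning the 41 overlapping bigram windows for "cloth field":
  position 4–5: cloth field
  position 39–40: cloth field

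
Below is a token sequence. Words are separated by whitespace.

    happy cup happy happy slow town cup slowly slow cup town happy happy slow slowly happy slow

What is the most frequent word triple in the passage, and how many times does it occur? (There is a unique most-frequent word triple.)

Trigram frequencies (highest first):
  happy happy slow: 2
  happy cup happy: 1
  cup happy happy: 1
  happy slow town: 1
  slow town cup: 1
  town cup slowly: 1
  … (8 more, each ≤ 1)

"happy happy slow", 2 times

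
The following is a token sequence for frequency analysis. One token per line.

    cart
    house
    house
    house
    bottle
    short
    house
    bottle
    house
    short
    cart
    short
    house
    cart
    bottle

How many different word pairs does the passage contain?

15 tokens → 14 bigram windows in total.
Repeated bigrams (each contributes count−1 duplicates):
  house bottle: 2
  house house: 2
  short house: 2
3 duplicate windows → 14 − 3 = 11 distinct.

11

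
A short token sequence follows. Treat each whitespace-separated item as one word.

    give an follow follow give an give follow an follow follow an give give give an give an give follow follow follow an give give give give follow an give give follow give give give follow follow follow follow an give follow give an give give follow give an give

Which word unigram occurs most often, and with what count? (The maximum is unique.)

Unigram frequencies (highest first):
  give: 23
  follow: 16
  an: 11

"give", 23 times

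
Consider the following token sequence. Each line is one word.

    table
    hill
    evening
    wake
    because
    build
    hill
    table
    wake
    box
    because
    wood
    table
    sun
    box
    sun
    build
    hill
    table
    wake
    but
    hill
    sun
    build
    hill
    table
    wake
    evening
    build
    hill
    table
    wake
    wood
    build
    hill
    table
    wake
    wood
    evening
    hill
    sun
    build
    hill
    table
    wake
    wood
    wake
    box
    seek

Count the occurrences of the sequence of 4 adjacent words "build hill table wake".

6

Scanning the 46 overlapping 4-gram windows for "build hill table wake":
  position 6–9: build hill table wake
  position 17–20: build hill table wake
  position 24–27: build hill table wake
  position 29–32: build hill table wake
  position 34–37: build hill table wake
  position 42–45: build hill table wake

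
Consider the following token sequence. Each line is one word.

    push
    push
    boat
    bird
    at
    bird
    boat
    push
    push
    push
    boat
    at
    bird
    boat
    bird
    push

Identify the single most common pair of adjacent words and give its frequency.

"push push", 3 times

Bigram frequencies (highest first):
  push push: 3
  push boat: 2
  boat bird: 2
  at bird: 2
  bird boat: 2
  bird at: 1
  … (3 more, each ≤ 1)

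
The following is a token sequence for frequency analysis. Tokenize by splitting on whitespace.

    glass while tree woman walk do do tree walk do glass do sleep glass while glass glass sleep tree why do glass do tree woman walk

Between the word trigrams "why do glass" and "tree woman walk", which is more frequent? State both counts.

"tree woman walk" (2 vs 1)

"why do glass": 1 occurrence
"tree woman walk": 2 occurrences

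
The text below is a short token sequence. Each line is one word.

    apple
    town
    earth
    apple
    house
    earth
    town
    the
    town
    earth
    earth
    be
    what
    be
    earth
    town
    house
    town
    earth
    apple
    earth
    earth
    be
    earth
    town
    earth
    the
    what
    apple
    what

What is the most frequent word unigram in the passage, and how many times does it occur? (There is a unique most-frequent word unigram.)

"earth", 10 times

Unigram frequencies (highest first):
  earth: 10
  town: 6
  apple: 4
  be: 3
  what: 3
  house: 2
  … (1 more, each ≤ 2)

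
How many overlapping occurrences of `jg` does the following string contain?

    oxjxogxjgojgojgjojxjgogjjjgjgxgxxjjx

Sliding a length-2 window over the 36 characters (35 positions):
  position 8–9: jg
  position 11–12: jg
  position 14–15: jg
  position 20–21: jg
  position 26–27: jg
  position 28–29: jg

6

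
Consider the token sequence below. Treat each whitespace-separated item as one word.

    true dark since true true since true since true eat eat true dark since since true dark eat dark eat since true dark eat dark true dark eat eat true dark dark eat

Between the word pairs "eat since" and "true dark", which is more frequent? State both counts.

"true dark" (6 vs 1)

"eat since": 1 occurrence
"true dark": 6 occurrences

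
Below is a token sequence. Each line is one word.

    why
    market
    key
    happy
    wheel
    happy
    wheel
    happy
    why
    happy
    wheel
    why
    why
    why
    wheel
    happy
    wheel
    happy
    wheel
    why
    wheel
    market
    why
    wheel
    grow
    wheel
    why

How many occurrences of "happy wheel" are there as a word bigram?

Scanning the 26 overlapping bigram windows for "happy wheel":
  position 4–5: happy wheel
  position 6–7: happy wheel
  position 10–11: happy wheel
  position 16–17: happy wheel
  position 18–19: happy wheel

5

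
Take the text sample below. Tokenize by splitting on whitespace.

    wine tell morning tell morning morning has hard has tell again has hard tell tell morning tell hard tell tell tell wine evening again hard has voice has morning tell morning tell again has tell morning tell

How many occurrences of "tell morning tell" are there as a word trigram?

4

Scanning the 35 overlapping trigram windows for "tell morning tell":
  position 2–4: tell morning tell
  position 15–17: tell morning tell
  position 30–32: tell morning tell
  position 35–37: tell morning tell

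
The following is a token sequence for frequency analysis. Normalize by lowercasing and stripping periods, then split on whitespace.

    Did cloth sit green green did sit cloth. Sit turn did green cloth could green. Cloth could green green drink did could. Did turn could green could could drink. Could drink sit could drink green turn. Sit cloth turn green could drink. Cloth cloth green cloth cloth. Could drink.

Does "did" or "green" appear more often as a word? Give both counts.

"green" (10 vs 5)

"did": 5 occurrences
"green": 10 occurrences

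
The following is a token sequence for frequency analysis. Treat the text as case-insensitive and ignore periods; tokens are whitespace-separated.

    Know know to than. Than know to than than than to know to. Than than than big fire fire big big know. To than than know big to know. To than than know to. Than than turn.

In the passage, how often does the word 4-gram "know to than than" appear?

Scanning the 34 overlapping 4-gram windows for "know to than than":
  position 2–5: know to than than
  position 6–9: know to than than
  position 12–15: know to than than
  position 22–25: know to than than
  position 29–32: know to than than
  position 33–36: know to than than

6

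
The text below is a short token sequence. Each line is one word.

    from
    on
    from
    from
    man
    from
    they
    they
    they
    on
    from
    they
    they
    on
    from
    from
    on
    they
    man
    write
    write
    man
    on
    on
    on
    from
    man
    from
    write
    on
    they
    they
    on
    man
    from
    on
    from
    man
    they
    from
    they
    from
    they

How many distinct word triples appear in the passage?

43 tokens → 41 trigram windows in total.
Repeated trigrams (each contributes count−1 duplicates):
  they they on: 3
  from man from: 2
  from on from: 2
  from they they: 2
  on from from: 2
  on from man: 2
  they from they: 2
  they on from: 2
9 duplicate windows → 41 − 9 = 32 distinct.

32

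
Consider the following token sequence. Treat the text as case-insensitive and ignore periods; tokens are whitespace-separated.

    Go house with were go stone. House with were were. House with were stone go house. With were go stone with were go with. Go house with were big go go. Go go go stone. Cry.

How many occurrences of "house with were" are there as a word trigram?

Scanning the 34 overlapping trigram windows for "house with were":
  position 2–4: house with were
  position 7–9: house with were
  position 11–13: house with were
  position 16–18: house with were
  position 26–28: house with were

5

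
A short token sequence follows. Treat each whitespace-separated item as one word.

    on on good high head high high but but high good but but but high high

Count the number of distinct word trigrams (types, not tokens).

16 tokens → 14 trigram windows in total.
Repeated trigrams (each contributes count−1 duplicates):
  but but high: 2
1 duplicate windows → 14 − 1 = 13 distinct.

13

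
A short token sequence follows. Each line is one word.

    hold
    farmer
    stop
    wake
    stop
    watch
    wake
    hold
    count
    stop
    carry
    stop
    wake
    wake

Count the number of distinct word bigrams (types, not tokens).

12

14 tokens → 13 bigram windows in total.
Repeated bigrams (each contributes count−1 duplicates):
  stop wake: 2
1 duplicate windows → 13 − 1 = 12 distinct.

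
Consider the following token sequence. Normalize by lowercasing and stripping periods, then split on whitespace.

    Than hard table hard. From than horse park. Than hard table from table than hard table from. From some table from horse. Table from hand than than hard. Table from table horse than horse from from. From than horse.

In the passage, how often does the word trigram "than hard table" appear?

4

Scanning the 37 overlapping trigram windows for "than hard table":
  position 1–3: than hard table
  position 9–11: than hard table
  position 14–16: than hard table
  position 27–29: than hard table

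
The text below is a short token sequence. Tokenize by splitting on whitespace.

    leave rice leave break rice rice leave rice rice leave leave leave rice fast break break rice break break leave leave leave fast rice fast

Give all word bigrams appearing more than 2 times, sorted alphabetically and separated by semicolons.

leave leave; leave rice; rice leave

Bigram counts meeting the condition (more than 2 times):
  leave leave: 4
  leave rice: 3
  rice leave: 3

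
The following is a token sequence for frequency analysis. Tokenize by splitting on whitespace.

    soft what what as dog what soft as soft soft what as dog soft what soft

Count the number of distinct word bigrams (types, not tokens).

10

16 tokens → 15 bigram windows in total.
Repeated bigrams (each contributes count−1 duplicates):
  soft what: 3
  as dog: 2
  what as: 2
  what soft: 2
5 duplicate windows → 15 − 5 = 10 distinct.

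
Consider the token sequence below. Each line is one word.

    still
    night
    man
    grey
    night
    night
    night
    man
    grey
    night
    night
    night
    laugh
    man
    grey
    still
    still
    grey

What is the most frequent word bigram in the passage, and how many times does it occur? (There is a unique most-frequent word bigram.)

Bigram frequencies (highest first):
  night night: 4
  man grey: 3
  night man: 2
  grey night: 2
  still night: 1
  night laugh: 1
  … (4 more, each ≤ 1)

"night night", 4 times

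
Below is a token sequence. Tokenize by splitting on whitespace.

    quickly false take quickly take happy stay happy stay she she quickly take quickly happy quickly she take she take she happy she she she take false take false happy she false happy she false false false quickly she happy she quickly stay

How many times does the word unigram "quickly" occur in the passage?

7

Scanning the 43 tokens for "quickly":
  position 1: quickly
  position 4: quickly
  position 12: quickly
  position 14: quickly
  position 16: quickly
  position 38: quickly
  position 42: quickly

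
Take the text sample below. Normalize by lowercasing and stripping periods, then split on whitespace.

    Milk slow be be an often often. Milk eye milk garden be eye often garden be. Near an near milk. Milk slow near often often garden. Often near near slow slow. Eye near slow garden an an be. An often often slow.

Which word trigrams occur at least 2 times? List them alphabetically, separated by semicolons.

Trigram counts meeting the condition (at least 2 times):
  an often often: 2
  be an often: 2

an often often; be an often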